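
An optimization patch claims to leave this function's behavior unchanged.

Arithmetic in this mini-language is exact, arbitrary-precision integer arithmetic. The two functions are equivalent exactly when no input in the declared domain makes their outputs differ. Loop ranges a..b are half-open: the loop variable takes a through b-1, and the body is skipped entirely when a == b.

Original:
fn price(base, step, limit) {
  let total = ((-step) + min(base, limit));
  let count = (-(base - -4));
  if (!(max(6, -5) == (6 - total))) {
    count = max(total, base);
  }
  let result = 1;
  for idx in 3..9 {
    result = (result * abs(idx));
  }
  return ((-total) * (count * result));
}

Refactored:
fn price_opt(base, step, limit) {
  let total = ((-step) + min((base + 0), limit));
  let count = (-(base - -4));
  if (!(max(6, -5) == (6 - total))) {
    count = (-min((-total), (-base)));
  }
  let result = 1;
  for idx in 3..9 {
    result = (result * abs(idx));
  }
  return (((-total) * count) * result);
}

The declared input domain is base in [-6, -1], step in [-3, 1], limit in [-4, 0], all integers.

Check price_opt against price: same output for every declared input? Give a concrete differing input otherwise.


Changes here: min/max/abs usage differs, constant usage differs, arithmetic usage differs; the full 150-point sweep finds no disagreement.
verdict: equivalent


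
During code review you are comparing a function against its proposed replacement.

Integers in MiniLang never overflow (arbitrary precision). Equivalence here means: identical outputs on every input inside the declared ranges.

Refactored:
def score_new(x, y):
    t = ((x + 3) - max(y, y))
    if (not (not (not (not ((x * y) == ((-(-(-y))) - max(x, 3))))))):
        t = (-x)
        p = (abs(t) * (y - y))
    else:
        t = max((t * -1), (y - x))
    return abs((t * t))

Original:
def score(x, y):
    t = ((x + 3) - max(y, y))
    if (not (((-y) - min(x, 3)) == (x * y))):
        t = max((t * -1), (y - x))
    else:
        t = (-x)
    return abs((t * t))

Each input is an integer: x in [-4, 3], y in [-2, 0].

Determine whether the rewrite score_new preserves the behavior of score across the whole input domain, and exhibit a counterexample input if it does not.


Not equivalent: x=-2, y=-2 separates them (4 vs 0).
score: t := 3 | (not (((-y) - min(x, 3)) == (x * y))): false | t := 2 | result 4
score_new: t := 3 | (not (not (not (not ((x * y) == ((-(-(-y))) - max(x, 3))))))): false | t := 0 | result 0
verdict: not equivalent; witness: x=-2, y=-2


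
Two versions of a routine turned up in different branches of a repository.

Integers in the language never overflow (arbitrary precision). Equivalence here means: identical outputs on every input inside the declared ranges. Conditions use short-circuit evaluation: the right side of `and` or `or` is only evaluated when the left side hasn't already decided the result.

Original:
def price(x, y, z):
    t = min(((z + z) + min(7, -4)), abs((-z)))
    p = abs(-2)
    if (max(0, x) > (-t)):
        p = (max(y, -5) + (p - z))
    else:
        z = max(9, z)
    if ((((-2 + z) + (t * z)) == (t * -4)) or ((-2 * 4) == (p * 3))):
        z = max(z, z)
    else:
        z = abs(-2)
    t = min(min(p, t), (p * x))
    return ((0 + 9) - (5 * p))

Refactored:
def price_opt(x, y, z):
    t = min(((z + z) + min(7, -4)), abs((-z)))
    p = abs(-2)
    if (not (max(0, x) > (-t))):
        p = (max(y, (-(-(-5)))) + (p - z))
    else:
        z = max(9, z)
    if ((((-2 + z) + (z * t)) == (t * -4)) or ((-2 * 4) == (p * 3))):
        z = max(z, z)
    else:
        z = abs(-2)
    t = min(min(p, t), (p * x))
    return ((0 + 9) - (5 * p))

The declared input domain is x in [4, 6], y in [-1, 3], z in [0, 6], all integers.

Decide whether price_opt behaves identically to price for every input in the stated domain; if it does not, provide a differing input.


Try x=4, y=-1, z=0.
price: t = -4; p = 2; (max(0, x) > (-t)) -> false; z = 9; ((((-2 + z) + (t * z)) == (t * -4)) or ((-2 * 4) == (p * 3))) -> false; z = 2; t = -4; return -1
price_opt: t = -4; p = 2; (not (max(0, x) > (-t))) -> true; p = 1; ((((-2 + z) + (z * t)) == (t * -4)) or ((-2 * 4) == (p * 3))) -> false; z = 2; t = -4; return 4
-1 and 4 differ, so these are not the same function on this domain.
verdict: not equivalent; witness: x=4, y=-1, z=0


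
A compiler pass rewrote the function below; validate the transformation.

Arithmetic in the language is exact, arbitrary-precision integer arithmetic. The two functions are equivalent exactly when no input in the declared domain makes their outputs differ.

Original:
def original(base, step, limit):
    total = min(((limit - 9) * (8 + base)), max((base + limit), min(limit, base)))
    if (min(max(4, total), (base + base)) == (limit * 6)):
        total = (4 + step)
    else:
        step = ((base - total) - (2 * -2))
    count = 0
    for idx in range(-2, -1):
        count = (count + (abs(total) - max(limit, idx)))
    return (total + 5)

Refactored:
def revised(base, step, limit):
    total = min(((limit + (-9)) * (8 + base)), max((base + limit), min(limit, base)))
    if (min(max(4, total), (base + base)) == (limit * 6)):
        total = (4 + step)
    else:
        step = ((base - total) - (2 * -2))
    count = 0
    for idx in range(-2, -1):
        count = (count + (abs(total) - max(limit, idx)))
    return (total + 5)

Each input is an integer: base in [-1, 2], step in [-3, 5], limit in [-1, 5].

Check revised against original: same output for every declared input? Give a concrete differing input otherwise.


This is a faithful refactor — arithmetic usage differs, but the computed results match everywhere.
Spot check at base=-1, step=-2, limit=4 — original: total = -35; (min(max(4, total), (base + base)) == (limit * 6)) -> false; step = 38; count = 0; [idx=-2]; count = 31; return -30. revised: total = -35; (min(max(4, total), (base + base)) == (limit * 6)) -> false; step = 38; count = 0; [idx=-2]; count = 31; return -30. Both give -30.
Every one of the 252 inputs gives matching results.
verdict: equivalent


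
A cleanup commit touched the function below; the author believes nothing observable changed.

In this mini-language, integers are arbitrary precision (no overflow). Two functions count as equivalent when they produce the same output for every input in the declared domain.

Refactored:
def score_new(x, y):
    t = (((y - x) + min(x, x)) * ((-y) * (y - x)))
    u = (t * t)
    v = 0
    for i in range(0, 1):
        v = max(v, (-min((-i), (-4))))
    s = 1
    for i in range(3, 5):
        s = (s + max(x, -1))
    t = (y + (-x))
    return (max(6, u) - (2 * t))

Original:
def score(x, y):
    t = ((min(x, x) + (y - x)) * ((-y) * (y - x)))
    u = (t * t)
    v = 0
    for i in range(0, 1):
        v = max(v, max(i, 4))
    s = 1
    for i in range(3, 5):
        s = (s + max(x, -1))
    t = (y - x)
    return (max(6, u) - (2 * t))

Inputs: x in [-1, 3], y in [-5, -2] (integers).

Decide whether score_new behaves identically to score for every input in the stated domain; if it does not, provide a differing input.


This is a faithful refactor — min/max/abs usage differs, arithmetic usage differs, but the computed results match everywhere.
As a probe, take x=1, y=-3: score runs t=36, then u=1296, then v=0, then (i=0), then v=4, then s=1, then (i=3), then s=2, then (i=4), then s=3, then t=-4, then returns 1304; score_new runs t=36, then u=1296, then v=0, then (i=0), then v=4, then s=1, then (i=3), then s=2, then (i=4), then s=3, then t=-4, then returns 1304; both end at 1304.
An exhaustive pass over the 20 declared inputs shows identical outputs.
verdict: equivalent


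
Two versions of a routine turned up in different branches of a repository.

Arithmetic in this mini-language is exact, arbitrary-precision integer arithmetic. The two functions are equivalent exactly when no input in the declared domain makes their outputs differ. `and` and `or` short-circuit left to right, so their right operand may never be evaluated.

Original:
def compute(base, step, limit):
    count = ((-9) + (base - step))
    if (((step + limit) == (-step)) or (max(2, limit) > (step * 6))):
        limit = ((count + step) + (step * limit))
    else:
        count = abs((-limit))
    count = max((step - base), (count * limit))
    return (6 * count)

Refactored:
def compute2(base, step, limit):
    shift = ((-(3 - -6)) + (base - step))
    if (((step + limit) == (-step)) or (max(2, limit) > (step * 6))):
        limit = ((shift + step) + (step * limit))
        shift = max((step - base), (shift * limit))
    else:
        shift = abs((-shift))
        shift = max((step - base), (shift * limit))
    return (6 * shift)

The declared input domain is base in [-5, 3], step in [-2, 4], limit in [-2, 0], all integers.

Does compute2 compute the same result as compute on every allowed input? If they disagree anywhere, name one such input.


These are not equivalent — on base=3, step=1, limit=-1 the outputs split (-6 vs -12).
compute: count becomes -7; next (((step + limit) == (-step)) or (max(2, limit) > (step * 6))) evaluates to false; next count becomes 1; next count becomes -1; next final value -6
compute2: shift becomes -7; next (((step + limit) == (-step)) or (max(2, limit) > (step * 6))) evaluates to false; next shift becomes 7; next shift becomes -2; next final value -12
verdict: not equivalent; witness: base=3, step=1, limit=-1


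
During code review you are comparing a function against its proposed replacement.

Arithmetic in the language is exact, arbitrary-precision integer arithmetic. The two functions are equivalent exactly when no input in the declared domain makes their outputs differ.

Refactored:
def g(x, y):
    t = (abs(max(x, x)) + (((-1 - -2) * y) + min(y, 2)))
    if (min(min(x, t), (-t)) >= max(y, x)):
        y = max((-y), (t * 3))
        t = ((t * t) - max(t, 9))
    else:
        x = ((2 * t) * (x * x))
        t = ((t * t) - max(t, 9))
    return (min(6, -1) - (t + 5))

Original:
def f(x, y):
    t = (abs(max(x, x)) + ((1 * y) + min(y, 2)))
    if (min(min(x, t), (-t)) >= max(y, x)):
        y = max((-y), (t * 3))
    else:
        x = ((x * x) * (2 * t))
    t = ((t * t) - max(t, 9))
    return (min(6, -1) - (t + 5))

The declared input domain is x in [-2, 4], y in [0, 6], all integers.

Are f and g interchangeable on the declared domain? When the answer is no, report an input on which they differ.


This is a faithful refactor — min/max/abs usage differs, arithmetic usage differs, statement counts differ, constant usage differs, but the computed results match everywhere.
Spot check at x=4, y=1 — f: t=6, then (min(min(x, t), (-t)) >= max(y, x)) is false, then x=192, then t=27, then returns -33. g: t=6, then (min(min(x, t), (-t)) >= max(y, x)) is false, then x=192, then t=27, then returns -33. Both give -33.
Across all 49 domain points the two functions coincide.
verdict: equivalent


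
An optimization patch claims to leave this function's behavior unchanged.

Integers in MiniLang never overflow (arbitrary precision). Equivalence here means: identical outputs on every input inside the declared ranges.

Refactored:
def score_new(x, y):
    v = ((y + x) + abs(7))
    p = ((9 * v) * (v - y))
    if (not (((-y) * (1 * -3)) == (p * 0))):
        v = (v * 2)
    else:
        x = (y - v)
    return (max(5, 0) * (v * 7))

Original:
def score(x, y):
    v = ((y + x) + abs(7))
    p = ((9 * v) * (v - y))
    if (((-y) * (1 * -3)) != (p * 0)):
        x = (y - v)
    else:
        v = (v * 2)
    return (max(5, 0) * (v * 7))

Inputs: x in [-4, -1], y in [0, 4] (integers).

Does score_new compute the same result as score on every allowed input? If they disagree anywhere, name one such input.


At x=-4, y=0: score gives 210, score_new gives 105.
verdict: not equivalent; witness: x=-4, y=0


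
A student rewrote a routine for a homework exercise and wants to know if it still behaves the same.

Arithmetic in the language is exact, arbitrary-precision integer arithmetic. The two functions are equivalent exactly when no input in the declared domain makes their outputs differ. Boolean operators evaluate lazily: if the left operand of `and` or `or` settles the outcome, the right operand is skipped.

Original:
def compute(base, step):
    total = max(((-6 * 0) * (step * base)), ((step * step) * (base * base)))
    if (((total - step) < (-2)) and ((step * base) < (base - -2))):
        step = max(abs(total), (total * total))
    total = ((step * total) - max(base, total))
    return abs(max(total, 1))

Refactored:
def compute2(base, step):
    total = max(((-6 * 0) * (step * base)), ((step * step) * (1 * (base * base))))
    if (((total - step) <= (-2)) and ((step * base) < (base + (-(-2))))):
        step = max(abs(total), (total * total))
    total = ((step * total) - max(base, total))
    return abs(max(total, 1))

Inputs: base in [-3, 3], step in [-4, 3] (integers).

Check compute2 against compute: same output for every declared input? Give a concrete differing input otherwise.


The one real change (`((total - step) < (-2))` became `((total - step) <= (-2))`) has no effect anywhere in the declared ranges.
Spot check at base=-1, step=0 — compute: total = 0; (((total - step) < (-2)) and ((step * base) < (base - -2))) -> false; total = 0; return 1. compute2: total = 0; (((total - step) <= (-2)) and ((step * base) < (base + (-(-2))))) -> false; total = 0; return 1. Both give 1.
Across all 56 domain points the two functions coincide.
verdict: equivalent


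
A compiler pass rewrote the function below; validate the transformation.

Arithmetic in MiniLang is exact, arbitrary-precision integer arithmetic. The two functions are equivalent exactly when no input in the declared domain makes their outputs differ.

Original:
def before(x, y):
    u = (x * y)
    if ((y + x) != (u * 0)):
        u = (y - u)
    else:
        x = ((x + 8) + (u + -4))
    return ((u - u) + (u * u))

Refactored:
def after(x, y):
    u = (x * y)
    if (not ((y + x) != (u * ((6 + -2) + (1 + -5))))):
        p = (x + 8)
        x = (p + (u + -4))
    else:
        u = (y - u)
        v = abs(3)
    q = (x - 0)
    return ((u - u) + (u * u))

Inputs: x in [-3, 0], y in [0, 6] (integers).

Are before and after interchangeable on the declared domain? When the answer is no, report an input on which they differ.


Equivalent — the differences include arithmetic usage differs; and constant usage differs; and local variable names differ; and min/max/abs usage differs; and statement counts differ; and boolean connective usage differs, yet no declared input distinguishes the two.
As a probe, take x=-2, y=5: before runs u = -10; ((y + x) != (u * 0)) -> true; u = 15; return 225; after runs u = -10; (not ((y + x) != (u * ((6 + -2) + (1 + -5))))) -> false; u = 15; v = 3; q = -2; return 225; both end at 225.
Sweeping the whole domain (28 inputs) finds no disagreement.
verdict: equivalent


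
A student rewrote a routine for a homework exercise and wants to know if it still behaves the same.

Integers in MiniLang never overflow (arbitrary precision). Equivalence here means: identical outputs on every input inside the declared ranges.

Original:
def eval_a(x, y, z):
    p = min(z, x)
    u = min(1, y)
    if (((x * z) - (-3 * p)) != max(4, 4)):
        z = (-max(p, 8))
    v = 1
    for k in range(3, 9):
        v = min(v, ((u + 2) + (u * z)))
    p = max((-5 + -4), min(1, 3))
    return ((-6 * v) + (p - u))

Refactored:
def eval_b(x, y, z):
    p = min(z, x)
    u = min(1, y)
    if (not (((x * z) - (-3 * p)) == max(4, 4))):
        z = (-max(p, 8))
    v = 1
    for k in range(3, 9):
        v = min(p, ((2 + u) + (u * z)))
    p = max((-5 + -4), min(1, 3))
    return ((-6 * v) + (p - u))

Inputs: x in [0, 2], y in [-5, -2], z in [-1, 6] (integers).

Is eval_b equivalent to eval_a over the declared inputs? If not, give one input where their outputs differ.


These are not equivalent — on x=0, y=-5, z=-1 the outputs split (0 vs 12).
eval_a: p=-1, then u=-5, then (((x * z) - (-3 * p)) != max(4, 4)) is true, then z=-8, then v=1, then (k=3), then v=1, then (k=4), then v=1, then (k=5), then v=1, then (k=6), then v=1, then (k=7), then v=1, then (k=8), then v=1, then p=1, then returns 0
eval_b: p=-1, then u=-5, then (not (((x * z) - (-3 * p)) == max(4, 4))) is true, then z=-8, then v=1, then (k=3), then v=-1, then (k=4), then v=-1, then (k=5), then v=-1, then (k=6), then v=-1, then (k=7), then v=-1, then (k=8), then v=-1, then p=1, then returns 12
verdict: not equivalent; witness: x=0, y=-5, z=-1


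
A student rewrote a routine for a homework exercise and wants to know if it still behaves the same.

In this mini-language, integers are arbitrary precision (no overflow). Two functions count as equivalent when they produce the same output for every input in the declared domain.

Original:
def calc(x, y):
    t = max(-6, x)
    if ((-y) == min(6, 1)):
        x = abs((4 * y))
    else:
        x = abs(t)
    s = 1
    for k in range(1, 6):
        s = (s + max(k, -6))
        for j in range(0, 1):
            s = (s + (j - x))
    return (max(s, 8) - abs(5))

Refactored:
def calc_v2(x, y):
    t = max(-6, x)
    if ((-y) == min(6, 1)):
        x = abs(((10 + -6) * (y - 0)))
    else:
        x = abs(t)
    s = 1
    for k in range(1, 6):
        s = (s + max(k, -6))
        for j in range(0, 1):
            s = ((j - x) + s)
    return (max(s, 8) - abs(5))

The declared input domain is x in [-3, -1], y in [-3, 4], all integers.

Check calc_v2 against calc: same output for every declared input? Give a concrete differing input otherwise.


The two are interchangeable: constant usage differs, and arithmetic usage differs, and every declared input agrees.
Tracing x=-1, y=0: calc: t=-1, then ((-y) == min(6, 1)) is false, then x=1, then s=1, then (k=1), then s=2, then (j=0), then s=1, then (k=2), then s=3, then (j=0), then s=2, then (k=3), then s=5, then (j=0), then s=4, then (k=4), then s=8, then (j=0), then s=7, then (k=5), then s=12, then (j=0), then s=11, then returns 6 | calc_v2: t=-1, then ((-y) == min(6, 1)) is false, then x=1, then s=1, then (k=1), then s=2, then (j=0), then s=1, then (k=2), then s=3, then (j=0), then s=2, then (k=3), then s=5, then (j=0), then s=4, then (k=4), then s=8, then (j=0), then s=7, then (k=5), then s=12, then (j=0), then s=11, then returns 6 — matching result 6.
An exhaustive pass over the 24 declared inputs shows identical outputs.
verdict: equivalent


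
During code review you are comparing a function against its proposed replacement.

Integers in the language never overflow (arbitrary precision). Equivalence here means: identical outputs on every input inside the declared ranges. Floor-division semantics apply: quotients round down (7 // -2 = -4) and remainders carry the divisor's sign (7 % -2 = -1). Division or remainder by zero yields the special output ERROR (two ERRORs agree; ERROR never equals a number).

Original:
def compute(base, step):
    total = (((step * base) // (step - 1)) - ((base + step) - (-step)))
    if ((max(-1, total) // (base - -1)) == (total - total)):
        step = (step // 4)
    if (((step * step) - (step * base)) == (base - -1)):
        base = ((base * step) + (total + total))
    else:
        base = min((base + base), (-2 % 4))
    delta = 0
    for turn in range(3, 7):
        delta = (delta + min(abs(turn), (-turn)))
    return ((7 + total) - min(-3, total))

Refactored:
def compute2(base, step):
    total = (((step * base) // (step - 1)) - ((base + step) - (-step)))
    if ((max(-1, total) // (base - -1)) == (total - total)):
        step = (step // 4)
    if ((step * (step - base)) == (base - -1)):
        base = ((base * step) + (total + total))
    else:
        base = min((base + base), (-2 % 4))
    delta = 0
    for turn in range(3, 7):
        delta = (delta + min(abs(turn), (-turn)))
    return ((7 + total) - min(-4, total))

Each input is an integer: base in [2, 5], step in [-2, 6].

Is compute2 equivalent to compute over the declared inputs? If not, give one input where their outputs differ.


These are not equivalent — on base=2, step=-2 the outputs split (13 vs 14).
compute: total := 3 | ((max(-1, total) // (base - -1)) == (total - total)): false | (((step * step) - (step * base)) == (base - -1)): false | base := 2 | delta := 0 | iter turn=3: | delta := -3 | iter turn=4: | delta := -7 | iter turn=5: | delta := -12 | iter turn=6: | delta := -18 | result 13
compute2: total := 3 | ((max(-1, total) // (base - -1)) == (total - total)): false | ((step * (step - base)) == (base - -1)): false | base := 2 | delta := 0 | iter turn=3: | delta := -3 | iter turn=4: | delta := -7 | iter turn=5: | delta := -12 | iter turn=6: | delta := -18 | result 14
verdict: not equivalent; witness: base=2, step=-2


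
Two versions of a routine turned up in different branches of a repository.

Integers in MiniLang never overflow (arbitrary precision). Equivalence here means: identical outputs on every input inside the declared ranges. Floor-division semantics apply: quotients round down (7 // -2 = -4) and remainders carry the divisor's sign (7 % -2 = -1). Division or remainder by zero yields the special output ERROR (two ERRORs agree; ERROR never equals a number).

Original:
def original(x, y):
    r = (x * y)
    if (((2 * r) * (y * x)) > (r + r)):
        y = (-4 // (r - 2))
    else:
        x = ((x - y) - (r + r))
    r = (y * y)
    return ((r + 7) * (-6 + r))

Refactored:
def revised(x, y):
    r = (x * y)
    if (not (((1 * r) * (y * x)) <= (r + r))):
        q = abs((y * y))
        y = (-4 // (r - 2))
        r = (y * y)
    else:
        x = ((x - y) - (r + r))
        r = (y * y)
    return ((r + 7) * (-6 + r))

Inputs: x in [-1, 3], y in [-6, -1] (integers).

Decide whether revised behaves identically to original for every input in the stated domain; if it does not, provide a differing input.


The rewrite breaks on x=-1, y=-2, where the results are ERROR and -22.
original: r becomes 2; next (((2 * r) * (y * x)) > (r + r)) evaluates to true; next hits division by zero so the output is ERROR
revised: r becomes 2; next (not (((1 * r) * (y * x)) <= (r + r))) evaluates to false; next x becomes -3; next r becomes 4; next final value -22
verdict: not equivalent; witness: x=-1, y=-2


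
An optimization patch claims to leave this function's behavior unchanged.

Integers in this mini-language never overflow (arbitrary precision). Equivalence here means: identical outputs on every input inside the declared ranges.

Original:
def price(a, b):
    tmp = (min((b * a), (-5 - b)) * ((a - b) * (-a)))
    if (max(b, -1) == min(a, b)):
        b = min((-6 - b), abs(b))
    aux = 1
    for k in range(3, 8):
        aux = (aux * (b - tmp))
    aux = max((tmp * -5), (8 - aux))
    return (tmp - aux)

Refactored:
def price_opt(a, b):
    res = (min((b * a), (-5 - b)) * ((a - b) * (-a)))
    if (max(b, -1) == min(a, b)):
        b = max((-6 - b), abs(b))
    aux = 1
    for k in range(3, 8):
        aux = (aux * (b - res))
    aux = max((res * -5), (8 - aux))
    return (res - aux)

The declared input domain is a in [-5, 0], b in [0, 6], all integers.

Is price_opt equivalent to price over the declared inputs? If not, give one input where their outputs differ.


Input a=0, b=0: -7784 from price versus -8 from price_opt.
verdict: not equivalent; witness: a=0, b=0


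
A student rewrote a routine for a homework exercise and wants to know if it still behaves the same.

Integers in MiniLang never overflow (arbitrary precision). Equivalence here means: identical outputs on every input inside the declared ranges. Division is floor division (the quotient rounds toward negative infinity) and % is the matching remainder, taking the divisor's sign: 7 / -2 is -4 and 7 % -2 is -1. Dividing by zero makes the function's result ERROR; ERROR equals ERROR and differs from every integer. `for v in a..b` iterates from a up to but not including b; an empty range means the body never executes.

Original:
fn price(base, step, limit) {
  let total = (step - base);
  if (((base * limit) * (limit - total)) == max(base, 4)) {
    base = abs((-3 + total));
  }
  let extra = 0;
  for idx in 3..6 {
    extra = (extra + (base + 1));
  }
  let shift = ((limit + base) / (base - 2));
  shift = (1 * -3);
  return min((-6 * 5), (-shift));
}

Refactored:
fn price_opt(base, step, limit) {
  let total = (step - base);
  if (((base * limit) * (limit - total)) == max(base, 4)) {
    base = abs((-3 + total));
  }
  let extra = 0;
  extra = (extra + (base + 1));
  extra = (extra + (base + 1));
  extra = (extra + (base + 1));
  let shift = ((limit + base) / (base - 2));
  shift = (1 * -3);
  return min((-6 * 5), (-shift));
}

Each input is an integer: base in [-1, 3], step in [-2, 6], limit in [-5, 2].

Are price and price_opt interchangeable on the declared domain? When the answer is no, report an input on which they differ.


Equivalent — the differences include arithmetic usage differs, and constant usage differs, and local variable names differ, and statement counts differ, and loop structure differs, yet no declared input distinguishes the two.
As a probe, take base=-1, step=6, limit=-5: price runs total becomes 7; next (((base * limit) * (limit - total)) == max(base, 4)) evaluates to false; next extra becomes 0; next at idx=3:; next extra becomes 0; next at idx=4:; next extra becomes 0; next at idx=5:; next extra becomes 0; next shift becomes 2; next shift becomes -3; next final value -30; price_opt runs total becomes 7; next (((base * limit) * (limit - total)) == max(base, 4)) evaluates to false; next extra becomes 0; next extra becomes 0; next extra becomes 0; next extra becomes 0; next shift becomes 2; next shift becomes -3; next final value -30; both end at -30.
Checked all 360 inputs in the declared domain: the outputs agree on every one.
verdict: equivalent


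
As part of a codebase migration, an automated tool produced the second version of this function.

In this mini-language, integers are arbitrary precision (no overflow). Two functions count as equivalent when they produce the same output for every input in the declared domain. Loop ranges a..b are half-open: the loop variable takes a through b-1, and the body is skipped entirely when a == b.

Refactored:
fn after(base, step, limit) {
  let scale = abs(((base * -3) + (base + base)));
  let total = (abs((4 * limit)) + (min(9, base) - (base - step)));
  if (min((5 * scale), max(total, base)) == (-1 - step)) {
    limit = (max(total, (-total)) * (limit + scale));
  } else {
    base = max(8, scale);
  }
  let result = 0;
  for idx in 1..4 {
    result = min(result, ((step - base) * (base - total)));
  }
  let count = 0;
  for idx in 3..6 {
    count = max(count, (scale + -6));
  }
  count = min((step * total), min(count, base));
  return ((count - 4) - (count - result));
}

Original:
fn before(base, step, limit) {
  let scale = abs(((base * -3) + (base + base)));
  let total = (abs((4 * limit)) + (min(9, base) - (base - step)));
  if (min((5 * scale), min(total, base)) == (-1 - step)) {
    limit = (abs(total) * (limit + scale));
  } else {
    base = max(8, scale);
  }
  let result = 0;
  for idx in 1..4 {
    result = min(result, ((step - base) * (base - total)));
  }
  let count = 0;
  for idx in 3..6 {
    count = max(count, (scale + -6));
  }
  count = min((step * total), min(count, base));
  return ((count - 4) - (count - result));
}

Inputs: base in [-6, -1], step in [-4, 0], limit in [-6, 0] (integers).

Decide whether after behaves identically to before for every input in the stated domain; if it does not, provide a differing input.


The rewrite breaks on base=-1, step=0, limit=-6, where the results are -29 and -4.
before: scale = 1; total = 24; (min((5 * scale), min(total, base)) == (-1 - step)) -> true; limit = -120; result = 0; [idx=1]; result = -25; [idx=2]; result = -25; [idx=3]; result = -25; count = 0; [idx=3]; count = 0; [idx=4]; count = 0; [idx=5]; count = 0; count = -1; return -29
after: scale = 1; total = 24; (min((5 * scale), max(total, base)) == (-1 - step)) -> false; base = 8; result = 0; [idx=1]; result = 0; [idx=2]; result = 0; [idx=3]; result = 0; count = 0; [idx=3]; count = 0; [idx=4]; count = 0; [idx=5]; count = 0; count = 0; return -4
verdict: not equivalent; witness: base=-1, step=0, limit=-6


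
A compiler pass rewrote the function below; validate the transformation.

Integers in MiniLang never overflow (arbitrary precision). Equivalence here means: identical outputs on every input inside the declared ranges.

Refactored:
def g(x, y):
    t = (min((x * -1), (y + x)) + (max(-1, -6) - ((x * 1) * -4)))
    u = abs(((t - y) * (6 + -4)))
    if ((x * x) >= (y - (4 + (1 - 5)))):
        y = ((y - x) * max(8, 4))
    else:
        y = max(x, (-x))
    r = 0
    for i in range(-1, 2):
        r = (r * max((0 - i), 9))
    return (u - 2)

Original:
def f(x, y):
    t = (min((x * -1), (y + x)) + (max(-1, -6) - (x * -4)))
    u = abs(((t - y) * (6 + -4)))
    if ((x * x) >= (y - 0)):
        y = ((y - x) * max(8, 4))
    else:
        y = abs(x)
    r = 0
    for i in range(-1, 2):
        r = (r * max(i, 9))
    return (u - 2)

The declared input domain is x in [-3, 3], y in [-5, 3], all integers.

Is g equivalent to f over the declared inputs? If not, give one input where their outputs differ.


This is a faithful refactor — min/max/abs usage differs, arithmetic usage differs, constant usage differs, but the computed results match everywhere.
As a probe, take x=-2, y=-3: f runs t := -14 | u := 22 | ((x * x) >= (y - 0)): true | y := -8 | r := 0 | iter i=-1: | r := 0 | iter i=0: | r := 0 | iter i=1: | r := 0 | result 20; g runs t := -14 | u := 22 | ((x * x) >= (y - (4 + (1 - 5)))): true | y := -8 | r := 0 | iter i=-1: | r := 0 | iter i=0: | r := 0 | iter i=1: | r := 0 | result 20; both end at 20.
Across all 63 domain points the two functions coincide.
verdict: equivalent


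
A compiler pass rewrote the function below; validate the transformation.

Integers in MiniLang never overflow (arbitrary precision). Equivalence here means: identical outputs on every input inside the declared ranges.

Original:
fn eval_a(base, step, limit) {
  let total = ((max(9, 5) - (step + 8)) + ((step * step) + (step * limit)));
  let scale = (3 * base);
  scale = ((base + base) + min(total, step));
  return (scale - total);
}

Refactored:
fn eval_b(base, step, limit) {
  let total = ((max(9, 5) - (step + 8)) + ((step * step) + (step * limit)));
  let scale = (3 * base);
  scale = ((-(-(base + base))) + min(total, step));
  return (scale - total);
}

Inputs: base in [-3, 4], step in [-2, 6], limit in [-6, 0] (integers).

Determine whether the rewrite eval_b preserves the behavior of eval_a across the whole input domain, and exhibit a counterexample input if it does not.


Comparing the listings, the differences include: same computation, different form.
Tracing base=-3, step=1, limit=-5: eval_a: total becomes -4; next scale becomes -9; next scale becomes -10; next final value -6 | eval_b: total becomes -4; next scale becomes -9; next scale becomes -10; next final value -6 — matching result -6.
Sweeping the whole domain (504 inputs) finds no disagreement.
verdict: equivalent


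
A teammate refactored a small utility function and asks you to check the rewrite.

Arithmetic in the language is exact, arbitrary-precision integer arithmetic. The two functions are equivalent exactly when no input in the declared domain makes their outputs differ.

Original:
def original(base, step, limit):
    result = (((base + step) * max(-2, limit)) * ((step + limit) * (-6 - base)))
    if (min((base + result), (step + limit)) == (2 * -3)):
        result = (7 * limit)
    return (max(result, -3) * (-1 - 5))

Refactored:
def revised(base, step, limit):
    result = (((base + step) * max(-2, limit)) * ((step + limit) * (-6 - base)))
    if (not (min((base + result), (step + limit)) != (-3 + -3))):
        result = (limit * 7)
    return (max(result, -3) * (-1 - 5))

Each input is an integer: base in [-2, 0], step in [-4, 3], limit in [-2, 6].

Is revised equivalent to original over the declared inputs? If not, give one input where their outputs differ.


Although constant usage differs, and boolean connective usage differs, and arithmetic usage differs, and comparison usage differs, 216/216 inputs agree.
verdict: equivalent


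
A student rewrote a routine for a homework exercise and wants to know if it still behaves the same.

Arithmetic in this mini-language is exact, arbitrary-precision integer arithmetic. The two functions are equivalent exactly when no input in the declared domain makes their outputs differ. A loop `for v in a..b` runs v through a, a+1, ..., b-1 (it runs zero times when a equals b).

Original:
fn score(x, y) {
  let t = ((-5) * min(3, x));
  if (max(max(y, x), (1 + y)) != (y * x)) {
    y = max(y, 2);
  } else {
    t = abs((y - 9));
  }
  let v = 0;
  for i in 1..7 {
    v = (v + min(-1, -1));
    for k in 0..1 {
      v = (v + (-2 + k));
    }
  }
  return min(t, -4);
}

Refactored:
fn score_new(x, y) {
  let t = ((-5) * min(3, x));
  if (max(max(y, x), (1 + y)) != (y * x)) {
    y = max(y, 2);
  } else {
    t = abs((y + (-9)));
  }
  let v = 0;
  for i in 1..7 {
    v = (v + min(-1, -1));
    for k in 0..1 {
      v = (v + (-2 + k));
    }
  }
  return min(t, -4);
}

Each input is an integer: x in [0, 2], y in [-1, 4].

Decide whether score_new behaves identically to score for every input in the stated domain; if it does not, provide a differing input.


The two versions differ — the changes include arithmetic usage differs.
As a probe, take x=1, y=1: score runs t=-5, then (max(max(y, x), (1 + y)) != (y * x)) is true, then y=2, then v=0, then (i=1), then v=-1, then (k=0), then v=-3, then (i=2), then v=-4, then (k=0), then v=-6, then (i=3), then v=-7, then (k=0), then v=-9, then (i=4), then v=-10, then (k=0), then v=-12, then (i=5), then v=-13, then (k=0), then v=-15, then (i=6), then v=-16, then (k=0), then v=-18, then returns -5; score_new runs t=-5, then (max(max(y, x), (1 + y)) != (y * x)) is true, then y=2, then v=0, then (i=1), then v=-1, then (k=0), then v=-3, then (i=2), then v=-4, then (k=0), then v=-6, then (i=3), then v=-7, then (k=0), then v=-9, then (i=4), then v=-10, then (k=0), then v=-12, then (i=5), then v=-13, then (k=0), then v=-15, then (i=6), then v=-16, then (k=0), then v=-18, then returns -5; both end at -5.
Every one of the 18 inputs gives matching results.
verdict: equivalent


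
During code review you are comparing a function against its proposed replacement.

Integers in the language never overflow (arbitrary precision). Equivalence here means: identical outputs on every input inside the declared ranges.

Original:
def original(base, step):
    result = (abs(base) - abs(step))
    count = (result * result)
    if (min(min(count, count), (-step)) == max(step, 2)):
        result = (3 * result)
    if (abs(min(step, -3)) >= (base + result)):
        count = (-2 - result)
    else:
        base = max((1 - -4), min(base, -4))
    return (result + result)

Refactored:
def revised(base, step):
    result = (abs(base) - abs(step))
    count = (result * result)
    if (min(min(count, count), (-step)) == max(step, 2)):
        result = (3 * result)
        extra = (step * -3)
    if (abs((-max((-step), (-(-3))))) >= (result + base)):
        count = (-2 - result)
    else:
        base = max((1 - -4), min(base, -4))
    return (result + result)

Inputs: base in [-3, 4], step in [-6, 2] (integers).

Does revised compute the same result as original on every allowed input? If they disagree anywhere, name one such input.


This is a faithful refactor — min/max/abs usage differs, plus arithmetic usage differs, plus constant usage differs, plus local variable names differ, plus statement counts differ, but the computed results match everywhere.
Tracing base=-2, step=1: original: result := 1 | count := 1 | (min(min(count, count), (-step)) == max(step, 2)): false | (abs(min(step, -3)) >= (base + result)): true | count := -3 | result 2 | revised: result := 1 | count := 1 | (min(min(count, count), (-step)) == max(step, 2)): false | (abs((-max((-step), (-(-3))))) >= (result + base)): true | count := -3 | result 2 — matching result 2.
Every one of the 72 inputs gives matching results.
verdict: equivalent


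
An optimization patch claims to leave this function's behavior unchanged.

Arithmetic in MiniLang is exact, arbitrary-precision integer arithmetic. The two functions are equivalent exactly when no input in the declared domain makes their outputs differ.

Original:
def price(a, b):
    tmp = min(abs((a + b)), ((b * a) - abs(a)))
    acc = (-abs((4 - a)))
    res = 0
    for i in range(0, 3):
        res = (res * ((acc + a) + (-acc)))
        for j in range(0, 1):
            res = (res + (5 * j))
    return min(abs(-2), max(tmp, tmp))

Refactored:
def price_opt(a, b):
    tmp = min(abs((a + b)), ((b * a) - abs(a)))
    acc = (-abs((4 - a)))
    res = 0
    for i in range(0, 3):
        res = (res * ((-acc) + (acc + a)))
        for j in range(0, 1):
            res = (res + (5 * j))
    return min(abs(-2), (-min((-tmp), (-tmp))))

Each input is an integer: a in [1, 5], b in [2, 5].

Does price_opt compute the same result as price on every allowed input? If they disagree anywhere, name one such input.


The two versions differ — the changes include min/max/abs usage differs.
As a probe, take a=5, b=2: price runs tmp = 5; acc = -1; res = 0; [i=0]; res = 0; [j=0]; res = 0; [i=1]; res = 0; [j=0]; res = 0; [i=2]; res = 0; [j=0]; res = 0; return 2; price_opt runs tmp = 5; acc = -1; res = 0; [i=0]; res = 0; [j=0]; res = 0; [i=1]; res = 0; [j=0]; res = 0; [i=2]; res = 0; [j=0]; res = 0; return 2; both end at 2.
Sweeping the whole domain (20 inputs) finds no disagreement.
verdict: equivalent


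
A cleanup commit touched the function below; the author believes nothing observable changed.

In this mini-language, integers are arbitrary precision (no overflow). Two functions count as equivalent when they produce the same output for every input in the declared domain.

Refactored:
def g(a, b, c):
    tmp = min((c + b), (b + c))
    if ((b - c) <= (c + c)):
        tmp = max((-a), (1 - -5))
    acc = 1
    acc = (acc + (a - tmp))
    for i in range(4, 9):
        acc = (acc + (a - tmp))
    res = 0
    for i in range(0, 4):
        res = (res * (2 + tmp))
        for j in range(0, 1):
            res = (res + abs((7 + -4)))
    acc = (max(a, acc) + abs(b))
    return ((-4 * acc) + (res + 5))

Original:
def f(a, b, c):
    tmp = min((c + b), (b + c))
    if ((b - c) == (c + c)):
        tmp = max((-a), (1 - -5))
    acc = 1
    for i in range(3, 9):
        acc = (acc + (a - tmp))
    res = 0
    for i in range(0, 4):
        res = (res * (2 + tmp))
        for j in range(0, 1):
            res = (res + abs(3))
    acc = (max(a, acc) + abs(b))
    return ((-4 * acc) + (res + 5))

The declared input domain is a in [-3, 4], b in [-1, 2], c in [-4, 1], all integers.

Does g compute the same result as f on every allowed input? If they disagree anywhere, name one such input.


Try a=-3, b=-1, c=0.
f: tmp = -1; ((b - c) == (c + c)) -> false; acc = 1; [i=3]; acc = -1; [i=4]; acc = -3; [i=5]; acc = -5; [i=6]; acc = -7; [i=7]; acc = -9; [i=8]; acc = -11; res = 0; [i=0]; res = 0; [j=0]; res = 3; [i=1]; res = 3; [j=0]; res = 6; [i=2]; res = 6; [j=0]; res = 9; [i=3]; res = 9; [j=0]; res = 12; acc = -2; return 25
g: tmp = -1; ((b - c) <= (c + c)) -> true; tmp = 6; acc = 1; acc = -8; [i=4]; acc = -17; [i=5]; acc = -26; [i=6]; acc = -35; [i=7]; acc = -44; [i=8]; acc = -53; res = 0; [i=0]; res = 0; [j=0]; res = 3; [i=1]; res = 24; [j=0]; res = 27; [i=2]; res = 216; [j=0]; res = 219; [i=3]; res = 1752; [j=0]; res = 1755; acc = -2; return 1768
25 != 1768, so the rewrite changes behavior.
verdict: not equivalent; witness: a=-3, b=-1, c=0


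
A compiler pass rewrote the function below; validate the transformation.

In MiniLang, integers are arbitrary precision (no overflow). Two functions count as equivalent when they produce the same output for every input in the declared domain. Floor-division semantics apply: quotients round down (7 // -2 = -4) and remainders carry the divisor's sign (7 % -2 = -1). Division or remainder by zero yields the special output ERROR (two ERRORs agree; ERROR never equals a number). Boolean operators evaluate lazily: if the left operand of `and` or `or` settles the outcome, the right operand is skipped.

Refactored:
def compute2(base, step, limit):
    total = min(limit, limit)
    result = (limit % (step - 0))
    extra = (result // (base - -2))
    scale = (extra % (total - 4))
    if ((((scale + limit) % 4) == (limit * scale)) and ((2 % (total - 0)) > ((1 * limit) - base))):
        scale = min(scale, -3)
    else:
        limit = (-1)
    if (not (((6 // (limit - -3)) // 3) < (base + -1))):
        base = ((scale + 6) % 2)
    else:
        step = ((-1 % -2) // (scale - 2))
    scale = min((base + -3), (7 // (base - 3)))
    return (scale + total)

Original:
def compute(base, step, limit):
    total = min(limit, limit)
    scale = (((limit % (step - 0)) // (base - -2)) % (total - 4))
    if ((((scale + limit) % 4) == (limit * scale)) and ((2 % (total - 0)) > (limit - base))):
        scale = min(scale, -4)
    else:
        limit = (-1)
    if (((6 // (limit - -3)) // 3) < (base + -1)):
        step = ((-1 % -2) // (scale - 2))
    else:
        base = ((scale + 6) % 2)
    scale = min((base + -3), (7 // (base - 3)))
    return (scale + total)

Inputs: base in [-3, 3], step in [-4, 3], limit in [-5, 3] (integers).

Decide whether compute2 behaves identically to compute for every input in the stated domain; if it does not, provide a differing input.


Run the pair on base=-1, step=-4, limit=-4.
compute: total becomes -4; next scale becomes 0; next ((((scale + limit) % 4) == (limit * scale)) and ((2 % (total - 0)) > (limit - base))) evaluates to true; next scale becomes -4; next (((6 // (limit - -3)) // 3) < (base + -1)) evaluates to false; next base becomes 0; next scale becomes -3; next final value -7
compute2: total becomes -4; next result becomes 0; next extra becomes 0; next scale becomes 0; next ((((scale + limit) % 4) == (limit * scale)) and ((2 % (total - 0)) > ((1 * limit) - base))) evaluates to true; next scale becomes -3; next (not (((6 // (limit - -3)) // 3) < (base + -1))) evaluates to true; next base becomes 1; next scale becomes -4; next final value -8
-7 vs -8 — the two versions disagree here.
verdict: not equivalent; witness: base=-1, step=-4, limit=-4
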